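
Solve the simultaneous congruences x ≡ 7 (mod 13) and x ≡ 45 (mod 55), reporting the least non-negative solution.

540

Write x = 7 + 13·k. Then 13·k ≡ 45 − 7 ≡ 38 (mod 55).
Need 13⁻¹ mod 55. Extended Euclid on (55, 13):
55 = 4×13 + 3
13 = 4×3 + 1
3 = 3×1 + 0
Back-substitute:
1 = 13 − 4·3
1 = −4·55 + 17·13
13⁻¹ ≡ 17 (mod 55), so k ≡ 17·38 ≡ 41 (mod 55).
x = 7 + 13·41 = 540.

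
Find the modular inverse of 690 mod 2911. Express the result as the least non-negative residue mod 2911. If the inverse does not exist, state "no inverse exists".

Run Euclid on (2911, 690):
2911 = 4·690 + 151
690 = 4·151 + 86
151 = 1·86 + 65
86 = 1·65 + 21
65 = 3·21 + 2
21 = 10·2 + 1
2 = 2·1 + 0
gcd = 1, so the inverse exists. Back-substitute:
1 = 21 − 10·2
1 = −10·65 + 31·21
1 = 31·86 − 41·65
1 = −41·151 + 72·86
1 = 72·690 − 329·151
1 = −329·2911 + 1388·690
So 690·1388 ≡ 1 (mod 2911).

1388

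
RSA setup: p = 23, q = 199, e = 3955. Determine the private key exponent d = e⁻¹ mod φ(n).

φ(n) = (p−1)(q−1) = 22·198 = 4356.
Need d with 3955·d ≡ 1 (mod 4356). Apply the extended Euclidean algorithm:
4356 = 1×3955 + 401
3955 = 9×401 + 346
401 = 1×346 + 55
346 = 6×55 + 16
55 = 3×16 + 7
16 = 2×7 + 2
7 = 3×2 + 1
2 = 2×1 + 0
Back-substitute:
1 = 7 − 3·2
1 = −3·16 + 7·7
1 = 7·55 − 24·16
1 = −24·346 + 151·55
1 = 151·401 − 175·346
1 = −175·3955 + 1726·401
1 = 1726·4356 − 1901·3955
So 3955·(-1901) ≡ 1 (mod 4356), hence d ≡ -1901 ≡ 2455 (mod 4356).

2455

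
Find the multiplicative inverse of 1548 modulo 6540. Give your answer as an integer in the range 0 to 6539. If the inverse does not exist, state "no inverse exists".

Euclidean algorithm on 6540, 1548:
6540 = 4*1548 + 348
1548 = 4*348 + 156
348 = 2*156 + 36
156 = 4*36 + 12
36 = 3*12 + 0
gcd(1548, 6540) = 12 ≠ 1, so 1548 has no multiplicative inverse modulo 6540.

no inverse exists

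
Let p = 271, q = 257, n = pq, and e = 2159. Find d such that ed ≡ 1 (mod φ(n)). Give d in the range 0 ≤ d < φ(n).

φ(n) = (p−1)(q−1) = 270·256 = 69120.
Need d with 2159·d ≡ 1 (mod 69120). Apply the extended Euclidean algorithm:
69120 = 32*2159 + 32
2159 = 67*32 + 15
32 = 2*15 + 2
15 = 7*2 + 1
2 = 2*1 + 0
Back-substitute:
1 = 15 − 7·2
1 = −7·32 + 15·15
1 = 15·2159 − 1012·32
1 = −1012·69120 + 32399·2159
So 2159·32399 ≡ 1 (mod 69120), hence d = 32399.

32399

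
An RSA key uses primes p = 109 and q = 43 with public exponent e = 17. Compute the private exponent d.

1601

φ(n) = (p−1)(q−1) = 108·42 = 4536.
Need d with 17·d ≡ 1 (mod 4536). Apply the extended Euclidean algorithm:
4536 = 266·17 + 14
17 = 1·14 + 3
14 = 4·3 + 2
3 = 1·2 + 1
2 = 2·1 + 0
Back-substitute:
1 = 3 − 2
1 = −14 + 5·3
1 = 5·17 − 6·14
1 = −6·4536 + 1601·17
So 17·1601 ≡ 1 (mod 4536), hence d = 1601.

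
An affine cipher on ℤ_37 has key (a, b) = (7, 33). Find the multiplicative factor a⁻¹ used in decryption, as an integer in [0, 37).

Run Euclid on (37, 7):
37 = 5·7 + 2
7 = 3·2 + 1
2 = 2·1 + 0
Since gcd(7, 37) = 1, back-substitute to write 1 as a combination:
1 = 7 − 3·2
1 = −3·37 + 16·7
So 7·16 ≡ 1 (mod 37).

16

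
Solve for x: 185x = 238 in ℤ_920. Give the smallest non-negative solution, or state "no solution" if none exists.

no solution

gcd(185, 920):
920 = 4·185 + 180
185 = 1·180 + 5
180 = 36·5 + 0
gcd = 5, but 5 ∤ 238, so the congruence has no solution.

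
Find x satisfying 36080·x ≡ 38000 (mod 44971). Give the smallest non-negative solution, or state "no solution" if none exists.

First find gcd(36080, 44971):
44971 = 1*36080 + 8891
36080 = 4*8891 + 516
8891 = 17*516 + 119
516 = 4*119 + 40
119 = 2*40 + 39
40 = 1*39 + 1
39 = 39*1 + 0
gcd = 1, so a unique solution mod 44971 exists.
Back-substitute for the Bézout coefficients:
1 = 40 − 39
1 = −119 + 3·40
1 = 3·516 − 13·119
1 = −13·8891 + 224·516
1 = 224·36080 − 909·8891
1 = −909·44971 + 1133·36080
So 36080·(1133) ≡ 1 (mod 44971), giving 36080⁻¹ ≡ 1133.
x ≡ 36080⁻¹·38000 ≡ 1133·38000 ≡ 16753 (mod 44971).

16753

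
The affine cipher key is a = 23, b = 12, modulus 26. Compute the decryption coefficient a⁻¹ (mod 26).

Run Euclid on (26, 23):
26 = 1*23 + 3
23 = 7*3 + 2
3 = 1*2 + 1
2 = 2*1 + 0
gcd = 1, so the inverse exists. Back-substitute:
1 = 3 − 2
1 = −23 + 8·3
1 = 8·26 − 9·23
Hence 23⁻¹ ≡ -9 ≡ 17 (mod 26).

17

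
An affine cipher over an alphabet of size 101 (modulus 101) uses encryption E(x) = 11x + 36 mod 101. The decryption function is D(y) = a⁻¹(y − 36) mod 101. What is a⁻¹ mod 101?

Run Euclid on (101, 11):
101 = 9·11 + 2
11 = 5·2 + 1
2 = 2·1 + 0
gcd = 1, so the inverse exists. Back-substitute:
1 = 11 − 5·2
1 = −5·101 + 46·11
So 11·46 ≡ 1 (mod 101).

46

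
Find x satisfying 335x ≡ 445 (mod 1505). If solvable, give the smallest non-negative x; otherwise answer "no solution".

199

First find gcd(335, 1505):
1505 = 4*335 + 165
335 = 2*165 + 5
165 = 33*5 + 0
gcd = 5 and 5 | 445, so solutions exist. Divide through by 5: 67x ≡ 89 (mod 301).
Now find 67⁻¹ mod 301:
301 = 4·67 + 33
67 = 2·33 + 1
33 = 33·1 + 0
Back-substitute:
1 = 67 − 2·33
1 = −2·301 + 9·67
So 67⁻¹ ≡ 9 (mod 301).
Then x ≡ 9·89 ≡ 199 (mod 301); the smallest non-negative solution is x = 199.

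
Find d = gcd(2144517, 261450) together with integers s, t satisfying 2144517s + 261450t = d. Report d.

3

Apply Euclid's algorithm to 2144517 and 261450:
2144517 = 8*261450 + 52917
261450 = 4*52917 + 49782
52917 = 1*49782 + 3135
49782 = 15*3135 + 2757
3135 = 1*2757 + 378
2757 = 7*378 + 111
378 = 3*111 + 45
111 = 2*45 + 21
45 = 2*21 + 3
21 = 7*3 + 0
gcd(2144517, 261450) = 3.
Back-substituting:
3 = 45 − 2·21
3 = −2·111 + 5·45
3 = 5·378 − 17·111
3 = −17·2757 + 124·378
3 = 124·3135 − 141·2757
3 = −141·49782 + 2239·3135
3 = 2239·52917 − 2380·49782
3 = −2380·261450 + 11759·52917
3 = 11759·2144517 − 96452·261450
So 3 = (11759)·2144517 + (-96452)·261450.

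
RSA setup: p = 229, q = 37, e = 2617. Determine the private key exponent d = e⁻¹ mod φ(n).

φ(n) = (p−1)(q−1) = 228·36 = 8208.
Need d with 2617·d ≡ 1 (mod 8208). Apply the extended Euclidean algorithm:
8208 = 3*2617 + 357
2617 = 7*357 + 118
357 = 3*118 + 3
118 = 39*3 + 1
3 = 3*1 + 0
Back-substitute:
1 = 118 − 39·3
1 = −39·357 + 118·118
1 = 118·2617 − 865·357
1 = −865·8208 + 2713·2617
So 2617·2713 ≡ 1 (mod 8208), hence d = 2713.

2713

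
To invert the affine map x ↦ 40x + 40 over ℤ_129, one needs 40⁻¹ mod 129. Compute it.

100

Extended Euclidean algorithm:
129 = 3·40 + 9
40 = 4·9 + 4
9 = 2·4 + 1
4 = 4·1 + 0
gcd = 1, so the inverse exists. Back-substitute:
1 = 9 − 2·4
1 = −2·40 + 9·9
1 = 9·129 − 29·40
Thus 40·(-29) ≡ 1 (mod 129); reducing, -29 mod 129 = 100.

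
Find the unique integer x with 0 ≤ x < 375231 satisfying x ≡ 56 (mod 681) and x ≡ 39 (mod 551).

Write x = 56 + 681·k. Then 681·k ≡ 39 − 56 ≡ 534 (mod 551).
Need 681⁻¹ mod 551. Extended Euclid on (551, 130):
551 = 4*130 + 31
130 = 4*31 + 6
31 = 5*6 + 1
6 = 6*1 + 0
Back-substitute:
1 = 31 − 5·6
1 = −5·130 + 21·31
1 = 21·551 − 89·130
681⁻¹ ≡ 462 (mod 551), so k ≡ 462·534 ≡ 411 (mod 551).
x = 56 + 681·411 = 279947.

279947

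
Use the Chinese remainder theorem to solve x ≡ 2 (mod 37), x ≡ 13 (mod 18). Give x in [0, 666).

Write x = 2 + 37·k. Then 37·k ≡ 13 − 2 ≡ 11 (mod 18).
Need 37⁻¹ mod 18. Extended Euclid on (18, 1):
18 = 18×1 + 0
37⁻¹ ≡ 1 (mod 18), so k ≡ 1·11 ≡ 11 (mod 18).
x = 2 + 37·11 = 409.

409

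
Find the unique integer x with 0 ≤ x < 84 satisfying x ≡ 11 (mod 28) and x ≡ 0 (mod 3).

39

Write x = 11 + 28·k. Then 28·k ≡ 0 − 11 ≡ 1 (mod 3).
Need 28⁻¹ mod 3. Extended Euclid on (3, 1):
3 = 3*1 + 0
28⁻¹ ≡ 1 (mod 3), so k ≡ 1·1 ≡ 1 (mod 3).
x = 11 + 28·1 = 39.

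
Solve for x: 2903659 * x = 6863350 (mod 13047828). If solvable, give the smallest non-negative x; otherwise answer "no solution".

10327906

First find gcd(2903659, 13047828):
13047828 = 4*2903659 + 1433192
2903659 = 2*1433192 + 37275
1433192 = 38*37275 + 16742
37275 = 2*16742 + 3791
16742 = 4*3791 + 1578
3791 = 2*1578 + 635
1578 = 2*635 + 308
635 = 2*308 + 19
308 = 16*19 + 4
19 = 4*4 + 3
4 = 1*3 + 1
3 = 3*1 + 0
gcd = 1, so a unique solution mod 13047828 exists.
Back-substitute for the Bézout coefficients:
1 = 4 − 3
1 = −19 + 5·4
1 = 5·308 − 81·19
1 = −81·635 + 167·308
1 = 167·1578 − 415·635
1 = −415·3791 + 997·1578
1 = 997·16742 − 4403·3791
1 = −4403·37275 + 9803·16742
1 = 9803·1433192 − 376917·37275
1 = −376917·2903659 + 763637·1433192
1 = 763637·13047828 − 3431465·2903659
So 2903659·(-3431465) ≡ 1 (mod 13047828), giving 2903659⁻¹ ≡ 9616363.
x ≡ 2903659⁻¹·6863350 ≡ 9616363·6863350 ≡ 10327906 (mod 13047828).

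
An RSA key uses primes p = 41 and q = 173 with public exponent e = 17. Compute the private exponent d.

φ(n) = (p−1)(q−1) = 40·172 = 6880.
Need d with 17·d ≡ 1 (mod 6880). Apply the extended Euclidean algorithm:
6880 = 404×17 + 12
17 = 1×12 + 5
12 = 2×5 + 2
5 = 2×2 + 1
2 = 2×1 + 0
Back-substitute:
1 = 5 − 2·2
1 = −2·12 + 5·5
1 = 5·17 − 7·12
1 = −7·6880 + 2833·17
So 17·2833 ≡ 1 (mod 6880), hence d = 2833.

2833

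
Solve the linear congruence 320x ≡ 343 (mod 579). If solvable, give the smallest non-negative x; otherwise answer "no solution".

First find gcd(320, 579):
579 = 1*320 + 259
320 = 1*259 + 61
259 = 4*61 + 15
61 = 4*15 + 1
15 = 15*1 + 0
gcd = 1, so a unique solution mod 579 exists.
Back-substitute for the Bézout coefficients:
1 = 61 − 4·15
1 = −4·259 + 17·61
1 = 17·320 − 21·259
1 = −21·579 + 38·320
So 320·(38) ≡ 1 (mod 579), giving 320⁻¹ ≡ 38.
x ≡ 320⁻¹·343 ≡ 38·343 ≡ 296 (mod 579).

296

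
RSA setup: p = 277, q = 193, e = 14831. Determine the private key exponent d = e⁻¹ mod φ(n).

33551

φ(n) = (p−1)(q−1) = 276·192 = 52992.
Need d with 14831·d ≡ 1 (mod 52992). Apply the extended Euclidean algorithm:
52992 = 3×14831 + 8499
14831 = 1×8499 + 6332
8499 = 1×6332 + 2167
6332 = 2×2167 + 1998
2167 = 1×1998 + 169
1998 = 11×169 + 139
169 = 1×139 + 30
139 = 4×30 + 19
30 = 1×19 + 11
19 = 1×11 + 8
11 = 1×8 + 3
8 = 2×3 + 2
3 = 1×2 + 1
2 = 2×1 + 0
Back-substitute:
1 = 3 − 2
1 = −8 + 3·3
1 = 3·11 − 4·8
1 = −4·19 + 7·11
1 = 7·30 − 11·19
1 = −11·139 + 51·30
1 = 51·169 − 62·139
1 = −62·1998 + 733·169
1 = 733·2167 − 795·1998
1 = −795·6332 + 2323·2167
1 = 2323·8499 − 3118·6332
1 = −3118·14831 + 5441·8499
1 = 5441·52992 − 19441·14831
So 14831·(-19441) ≡ 1 (mod 52992), hence d ≡ -19441 ≡ 33551 (mod 52992).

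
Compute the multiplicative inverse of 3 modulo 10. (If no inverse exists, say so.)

Extended Euclidean algorithm:
10 = 3×3 + 1
3 = 3×1 + 0
The gcd is 1. Working backward:
1 = 10 − 3·3
Thus 3·(-3) ≡ 1 (mod 10); reducing, -3 mod 10 = 7.

7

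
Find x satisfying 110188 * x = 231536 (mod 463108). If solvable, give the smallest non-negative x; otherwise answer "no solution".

First find gcd(110188, 463108):
463108 = 4×110188 + 22356
110188 = 4×22356 + 20764
22356 = 1×20764 + 1592
20764 = 13×1592 + 68
1592 = 23×68 + 28
68 = 2×28 + 12
28 = 2×12 + 4
12 = 3×4 + 0
gcd = 4 and 4 | 231536, so solutions exist. Divide through by 4: 27547x ≡ 57884 (mod 115777).
Now find 27547⁻¹ mod 115777:
115777 = 4*27547 + 5589
27547 = 4*5589 + 5191
5589 = 1*5191 + 398
5191 = 13*398 + 17
398 = 23*17 + 7
17 = 2*7 + 3
7 = 2*3 + 1
3 = 3*1 + 0
Back-substitute:
1 = 7 − 2·3
1 = −2·17 + 5·7
1 = 5·398 − 117·17
1 = −117·5191 + 1526·398
1 = 1526·5589 − 1643·5191
1 = −1643·27547 + 8098·5589
1 = 8098·115777 − 34035·27547
So 27547·(-34035) ≡ 1 (mod 115777), i.e. 27547⁻¹ ≡ 81742.
Then x ≡ 81742·57884 ≡ 95269 (mod 115777); the smallest non-negative solution is x = 95269.

95269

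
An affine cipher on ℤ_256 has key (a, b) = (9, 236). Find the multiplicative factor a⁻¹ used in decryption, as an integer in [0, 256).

Extended Euclidean algorithm:
256 = 28×9 + 4
9 = 2×4 + 1
4 = 4×1 + 0
Since gcd(9, 256) = 1, back-substitute to write 1 as a combination:
1 = 9 − 2·4
1 = −2·256 + 57·9
So 9·57 ≡ 1 (mod 256).

57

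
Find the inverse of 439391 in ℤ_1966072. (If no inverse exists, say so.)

215543

Extended Euclidean algorithm:
1966072 = 4·439391 + 208508
439391 = 2·208508 + 22375
208508 = 9·22375 + 7133
22375 = 3·7133 + 976
7133 = 7·976 + 301
976 = 3·301 + 73
301 = 4·73 + 9
73 = 8·9 + 1
9 = 9·1 + 0
Since gcd(439391, 1966072) = 1, back-substitute to write 1 as a combination:
1 = 73 − 8·9
1 = −8·301 + 33·73
1 = 33·976 − 107·301
1 = −107·7133 + 782·976
1 = 782·22375 − 2453·7133
1 = −2453·208508 + 22859·22375
1 = 22859·439391 − 48171·208508
1 = −48171·1966072 + 215543·439391
So 439391·215543 ≡ 1 (mod 1966072).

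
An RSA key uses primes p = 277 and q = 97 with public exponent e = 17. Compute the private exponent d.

φ(n) = (p−1)(q−1) = 276·96 = 26496.
Need d with 17·d ≡ 1 (mod 26496). Apply the extended Euclidean algorithm:
26496 = 1558×17 + 10
17 = 1×10 + 7
10 = 1×7 + 3
7 = 2×3 + 1
3 = 3×1 + 0
Back-substitute:
1 = 7 − 2·3
1 = −2·10 + 3·7
1 = 3·17 − 5·10
1 = −5·26496 + 7793·17
So 17·7793 ≡ 1 (mod 26496), hence d = 7793.

7793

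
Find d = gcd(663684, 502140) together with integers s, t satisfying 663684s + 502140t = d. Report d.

12

Apply Euclid's algorithm to 663684 and 502140:
663684 = 1*502140 + 161544
502140 = 3*161544 + 17508
161544 = 9*17508 + 3972
17508 = 4*3972 + 1620
3972 = 2*1620 + 732
1620 = 2*732 + 156
732 = 4*156 + 108
156 = 1*108 + 48
108 = 2*48 + 12
48 = 4*12 + 0
gcd(663684, 502140) = 12.
Express as a combination:
12 = 108 − 2·48
12 = −2·156 + 3·108
12 = 3·732 − 14·156
12 = −14·1620 + 31·732
12 = 31·3972 − 76·1620
12 = −76·17508 + 335·3972
12 = 335·161544 − 3091·17508
12 = −3091·502140 + 9608·161544
12 = 9608·663684 − 12699·502140
So 12 = (9608)·663684 + (-12699)·502140.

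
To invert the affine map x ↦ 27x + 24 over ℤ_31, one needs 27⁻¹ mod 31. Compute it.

23

Run Euclid on (31, 27):
31 = 1*27 + 4
27 = 6*4 + 3
4 = 1*3 + 1
3 = 3*1 + 0
The gcd is 1. Working backward:
1 = 4 − 3
1 = −27 + 7·4
1 = 7·31 − 8·27
So 27·(-8) ≡ 1 (mod 31), and -8 ≡ 23 (mod 31).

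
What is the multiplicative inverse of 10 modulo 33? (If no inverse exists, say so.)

Run Euclid on (33, 10):
33 = 3*10 + 3
10 = 3*3 + 1
3 = 3*1 + 0
The gcd is 1. Working backward:
1 = 10 − 3·3
1 = −3·33 + 10·10
So 10·10 ≡ 1 (mod 33).

10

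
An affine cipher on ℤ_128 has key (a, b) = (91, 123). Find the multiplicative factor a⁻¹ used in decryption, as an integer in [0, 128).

83

Extended Euclidean algorithm:
128 = 1×91 + 37
91 = 2×37 + 17
37 = 2×17 + 3
17 = 5×3 + 2
3 = 1×2 + 1
2 = 2×1 + 0
The gcd is 1. Working backward:
1 = 3 − 2
1 = −17 + 6·3
1 = 6·37 − 13·17
1 = −13·91 + 32·37
1 = 32·128 − 45·91
Hence 91⁻¹ ≡ -45 ≡ 83 (mod 128).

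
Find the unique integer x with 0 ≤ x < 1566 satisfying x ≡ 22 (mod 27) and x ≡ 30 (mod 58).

Write x = 22 + 27·k. Then 27·k ≡ 30 − 22 ≡ 8 (mod 58).
Need 27⁻¹ mod 58. Extended Euclid on (58, 27):
58 = 2×27 + 4
27 = 6×4 + 3
4 = 1×3 + 1
3 = 3×1 + 0
Back-substitute:
1 = 4 − 3
1 = −27 + 7·4
1 = 7·58 − 15·27
27⁻¹ ≡ 43 (mod 58), so k ≡ 43·8 ≡ 54 (mod 58).
x = 22 + 27·54 = 1480.

1480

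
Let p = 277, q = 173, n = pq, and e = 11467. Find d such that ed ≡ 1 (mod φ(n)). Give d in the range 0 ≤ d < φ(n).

19267

φ(n) = (p−1)(q−1) = 276·172 = 47472.
Need d with 11467·d ≡ 1 (mod 47472). Apply the extended Euclidean algorithm:
47472 = 4×11467 + 1604
11467 = 7×1604 + 239
1604 = 6×239 + 170
239 = 1×170 + 69
170 = 2×69 + 32
69 = 2×32 + 5
32 = 6×5 + 2
5 = 2×2 + 1
2 = 2×1 + 0
Back-substitute:
1 = 5 − 2·2
1 = −2·32 + 13·5
1 = 13·69 − 28·32
1 = −28·170 + 69·69
1 = 69·239 − 97·170
1 = −97·1604 + 651·239
1 = 651·11467 − 4654·1604
1 = −4654·47472 + 19267·11467
So 11467·19267 ≡ 1 (mod 47472), hence d = 19267.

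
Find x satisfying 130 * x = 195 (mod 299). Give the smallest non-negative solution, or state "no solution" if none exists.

13

First find gcd(130, 299):
299 = 2·130 + 39
130 = 3·39 + 13
39 = 3·13 + 0
gcd = 13 and 13 | 195, so solutions exist. Divide through by 13: 10x ≡ 15 (mod 23).
Now find 10⁻¹ mod 23:
23 = 2*10 + 3
10 = 3*3 + 1
3 = 3*1 + 0
Back-substitute:
1 = 10 − 3·3
1 = −3·23 + 7·10
So 10⁻¹ ≡ 7 (mod 23).
Then x ≡ 7·15 ≡ 13 (mod 23); the smallest non-negative solution is x = 13.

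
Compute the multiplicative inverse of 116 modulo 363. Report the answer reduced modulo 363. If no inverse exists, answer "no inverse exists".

gcd(363, 116) by repeated division:
363 = 3*116 + 15
116 = 7*15 + 11
15 = 1*11 + 4
11 = 2*4 + 3
4 = 1*3 + 1
3 = 3*1 + 0
The gcd is 1. Working backward:
1 = 4 − 3
1 = −11 + 3·4
1 = 3·15 − 4·11
1 = −4·116 + 31·15
1 = 31·363 − 97·116
Thus 116·(-97) ≡ 1 (mod 363); reducing, -97 mod 363 = 266.

266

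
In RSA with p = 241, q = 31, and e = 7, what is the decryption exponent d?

5143

φ(n) = (p−1)(q−1) = 240·30 = 7200.
Need d with 7·d ≡ 1 (mod 7200). Apply the extended Euclidean algorithm:
7200 = 1028*7 + 4
7 = 1*4 + 3
4 = 1*3 + 1
3 = 3*1 + 0
Back-substitute:
1 = 4 − 3
1 = −7 + 2·4
1 = 2·7200 − 2057·7
So 7·(-2057) ≡ 1 (mod 7200), hence d ≡ -2057 ≡ 5143 (mod 7200).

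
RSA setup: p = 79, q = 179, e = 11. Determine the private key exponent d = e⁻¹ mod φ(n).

6311

φ(n) = (p−1)(q−1) = 78·178 = 13884.
Need d with 11·d ≡ 1 (mod 13884). Apply the extended Euclidean algorithm:
13884 = 1262·11 + 2
11 = 5·2 + 1
2 = 2·1 + 0
Back-substitute:
1 = 11 − 5·2
1 = −5·13884 + 6311·11
So 11·6311 ≡ 1 (mod 13884), hence d = 6311.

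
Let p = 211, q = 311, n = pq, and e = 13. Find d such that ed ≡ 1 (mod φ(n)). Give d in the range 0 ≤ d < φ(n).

50077

φ(n) = (p−1)(q−1) = 210·310 = 65100.
Need d with 13·d ≡ 1 (mod 65100). Apply the extended Euclidean algorithm:
65100 = 5007·13 + 9
13 = 1·9 + 4
9 = 2·4 + 1
4 = 4·1 + 0
Back-substitute:
1 = 9 − 2·4
1 = −2·13 + 3·9
1 = 3·65100 − 15023·13
So 13·(-15023) ≡ 1 (mod 65100), hence d ≡ -15023 ≡ 50077 (mod 65100).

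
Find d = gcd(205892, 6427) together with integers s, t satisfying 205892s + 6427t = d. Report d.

1

Euclidean algorithm:
205892 = 32*6427 + 228
6427 = 28*228 + 43
228 = 5*43 + 13
43 = 3*13 + 4
13 = 3*4 + 1
4 = 4*1 + 0
gcd(205892, 6427) = 1.
Express as a combination:
1 = 13 − 3·4
1 = −3·43 + 10·13
1 = 10·228 − 53·43
1 = −53·6427 + 1494·228
1 = 1494·205892 − 47861·6427
So 1 = (1494)·205892 + (-47861)·6427.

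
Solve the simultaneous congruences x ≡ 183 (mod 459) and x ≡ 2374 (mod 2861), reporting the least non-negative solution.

91065

Write x = 183 + 459·k. Then 459·k ≡ 2374 − 183 ≡ 2191 (mod 2861).
Need 459⁻¹ mod 2861. Extended Euclid on (2861, 459):
2861 = 6*459 + 107
459 = 4*107 + 31
107 = 3*31 + 14
31 = 2*14 + 3
14 = 4*3 + 2
3 = 1*2 + 1
2 = 2*1 + 0
Back-substitute:
1 = 3 − 2
1 = −14 + 5·3
1 = 5·31 − 11·14
1 = −11·107 + 38·31
1 = 38·459 − 163·107
1 = −163·2861 + 1016·459
459⁻¹ ≡ 1016 (mod 2861), so k ≡ 1016·2191 ≡ 198 (mod 2861).
x = 183 + 459·198 = 91065.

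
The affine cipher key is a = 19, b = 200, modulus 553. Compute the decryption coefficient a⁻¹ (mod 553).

262

Apply the Euclidean algorithm to 553 and 19:
553 = 29·19 + 2
19 = 9·2 + 1
2 = 2·1 + 0
Since gcd(19, 553) = 1, back-substitute to write 1 as a combination:
1 = 19 − 9·2
1 = −9·553 + 262·19
So 19·262 ≡ 1 (mod 553).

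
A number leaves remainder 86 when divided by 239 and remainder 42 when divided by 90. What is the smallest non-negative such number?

Write x = 86 + 239·k. Then 239·k ≡ 42 − 86 ≡ 46 (mod 90).
Need 239⁻¹ mod 90. Extended Euclid on (90, 59):
90 = 1×59 + 31
59 = 1×31 + 28
31 = 1×28 + 3
28 = 9×3 + 1
3 = 3×1 + 0
Back-substitute:
1 = 28 − 9·3
1 = −9·31 + 10·28
1 = 10·59 − 19·31
1 = −19·90 + 29·59
239⁻¹ ≡ 29 (mod 90), so k ≡ 29·46 ≡ 74 (mod 90).
x = 86 + 239·74 = 17772.

17772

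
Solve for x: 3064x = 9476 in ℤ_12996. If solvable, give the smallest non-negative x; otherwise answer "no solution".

First find gcd(3064, 12996):
12996 = 4·3064 + 740
3064 = 4·740 + 104
740 = 7·104 + 12
104 = 8·12 + 8
12 = 1·8 + 4
8 = 2·4 + 0
gcd = 4 and 4 | 9476, so solutions exist. Divide through by 4: 766x ≡ 2369 (mod 3249).
Now find 766⁻¹ mod 3249:
3249 = 4*766 + 185
766 = 4*185 + 26
185 = 7*26 + 3
26 = 8*3 + 2
3 = 1*2 + 1
2 = 2*1 + 0
Back-substitute:
1 = 3 − 2
1 = −26 + 9·3
1 = 9·185 − 64·26
1 = −64·766 + 265·185
1 = 265·3249 − 1124·766
So 766·(-1124) ≡ 1 (mod 3249), i.e. 766⁻¹ ≡ 2125.
Then x ≡ 2125·2369 ≡ 1424 (mod 3249); the smallest non-negative solution is x = 1424.

1424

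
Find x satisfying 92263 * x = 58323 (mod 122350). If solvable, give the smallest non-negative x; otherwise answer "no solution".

98571

First find gcd(92263, 122350):
122350 = 1×92263 + 30087
92263 = 3×30087 + 2002
30087 = 15×2002 + 57
2002 = 35×57 + 7
57 = 8×7 + 1
7 = 7×1 + 0
gcd = 1, so a unique solution mod 122350 exists.
Back-substitute for the Bézout coefficients:
1 = 57 − 8·7
1 = −8·2002 + 281·57
1 = 281·30087 − 4223·2002
1 = −4223·92263 + 12950·30087
1 = 12950·122350 − 17173·92263
So 92263·(-17173) ≡ 1 (mod 122350), giving 92263⁻¹ ≡ 105177.
x ≡ 92263⁻¹·58323 ≡ 105177·58323 ≡ 98571 (mod 122350).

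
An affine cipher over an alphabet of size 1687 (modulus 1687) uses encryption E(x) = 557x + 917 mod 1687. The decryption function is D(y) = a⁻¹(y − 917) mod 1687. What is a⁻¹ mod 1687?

527

gcd(1687, 557) by repeated division:
1687 = 3×557 + 16
557 = 34×16 + 13
16 = 1×13 + 3
13 = 4×3 + 1
3 = 3×1 + 0
Since gcd(557, 1687) = 1, back-substitute to write 1 as a combination:
1 = 13 − 4·3
1 = −4·16 + 5·13
1 = 5·557 − 174·16
1 = −174·1687 + 527·557
So 557·527 ≡ 1 (mod 1687).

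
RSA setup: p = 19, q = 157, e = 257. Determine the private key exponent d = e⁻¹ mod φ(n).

2513

φ(n) = (p−1)(q−1) = 18·156 = 2808.
Need d with 257·d ≡ 1 (mod 2808). Apply the extended Euclidean algorithm:
2808 = 10×257 + 238
257 = 1×238 + 19
238 = 12×19 + 10
19 = 1×10 + 9
10 = 1×9 + 1
9 = 9×1 + 0
Back-substitute:
1 = 10 − 9
1 = −19 + 2·10
1 = 2·238 − 25·19
1 = −25·257 + 27·238
1 = 27·2808 − 295·257
So 257·(-295) ≡ 1 (mod 2808), hence d ≡ -295 ≡ 2513 (mod 2808).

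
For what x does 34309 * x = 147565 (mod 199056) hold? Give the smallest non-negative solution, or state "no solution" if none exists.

First find gcd(34309, 199056):
199056 = 5·34309 + 27511
34309 = 1·27511 + 6798
27511 = 4·6798 + 319
6798 = 21·319 + 99
319 = 3·99 + 22
99 = 4·22 + 11
22 = 2·11 + 0
gcd = 11 and 11 | 147565, so solutions exist. Divide through by 11: 3119x ≡ 13415 (mod 18096).
Now find 3119⁻¹ mod 18096:
18096 = 5·3119 + 2501
3119 = 1·2501 + 618
2501 = 4·618 + 29
618 = 21·29 + 9
29 = 3·9 + 2
9 = 4·2 + 1
2 = 2·1 + 0
Back-substitute:
1 = 9 − 4·2
1 = −4·29 + 13·9
1 = 13·618 − 277·29
1 = −277·2501 + 1121·618
1 = 1121·3119 − 1398·2501
1 = −1398·18096 + 8111·3119
So 3119⁻¹ ≡ 8111 (mod 18096).
Then x ≡ 8111·13415 ≡ 15913 (mod 18096); the smallest non-negative solution is x = 15913.

15913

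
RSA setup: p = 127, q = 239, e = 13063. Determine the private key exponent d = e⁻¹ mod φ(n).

φ(n) = (p−1)(q−1) = 126·238 = 29988.
Need d with 13063·d ≡ 1 (mod 29988). Apply the extended Euclidean algorithm:
29988 = 2×13063 + 3862
13063 = 3×3862 + 1477
3862 = 2×1477 + 908
1477 = 1×908 + 569
908 = 1×569 + 339
569 = 1×339 + 230
339 = 1×230 + 109
230 = 2×109 + 12
109 = 9×12 + 1
12 = 12×1 + 0
Back-substitute:
1 = 109 − 9·12
1 = −9·230 + 19·109
1 = 19·339 − 28·230
1 = −28·569 + 47·339
1 = 47·908 − 75·569
1 = −75·1477 + 122·908
1 = 122·3862 − 319·1477
1 = −319·13063 + 1079·3862
1 = 1079·29988 − 2477·13063
So 13063·(-2477) ≡ 1 (mod 29988), hence d ≡ -2477 ≡ 27511 (mod 29988).

27511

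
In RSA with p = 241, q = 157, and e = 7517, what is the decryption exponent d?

φ(n) = (p−1)(q−1) = 240·156 = 37440.
Need d with 7517·d ≡ 1 (mod 37440). Apply the extended Euclidean algorithm:
37440 = 4·7517 + 7372
7517 = 1·7372 + 145
7372 = 50·145 + 122
145 = 1·122 + 23
122 = 5·23 + 7
23 = 3·7 + 2
7 = 3·2 + 1
2 = 2·1 + 0
Back-substitute:
1 = 7 − 3·2
1 = −3·23 + 10·7
1 = 10·122 − 53·23
1 = −53·145 + 63·122
1 = 63·7372 − 3203·145
1 = −3203·7517 + 3266·7372
1 = 3266·37440 − 16267·7517
So 7517·(-16267) ≡ 1 (mod 37440), hence d ≡ -16267 ≡ 21173 (mod 37440).

21173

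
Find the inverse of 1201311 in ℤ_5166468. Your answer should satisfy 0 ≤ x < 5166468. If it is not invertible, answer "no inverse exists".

Compute gcd(1201311, 5166468):
5166468 = 4·1201311 + 361224
1201311 = 3·361224 + 117639
361224 = 3·117639 + 8307
117639 = 14·8307 + 1341
8307 = 6·1341 + 261
1341 = 5·261 + 36
261 = 7·36 + 9
36 = 4·9 + 0
gcd(1201311, 5166468) = 9 ≠ 1, so 1201311 has no multiplicative inverse modulo 5166468.

no inverse exists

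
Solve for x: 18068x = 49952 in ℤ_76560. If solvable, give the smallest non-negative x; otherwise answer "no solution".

First find gcd(18068, 76560):
76560 = 4×18068 + 4288
18068 = 4×4288 + 916
4288 = 4×916 + 624
916 = 1×624 + 292
624 = 2×292 + 40
292 = 7×40 + 12
40 = 3×12 + 4
12 = 3×4 + 0
gcd = 4 and 4 | 49952, so solutions exist. Divide through by 4: 4517x ≡ 12488 (mod 19140).
Now find 4517⁻¹ mod 19140:
19140 = 4·4517 + 1072
4517 = 4·1072 + 229
1072 = 4·229 + 156
229 = 1·156 + 73
156 = 2·73 + 10
73 = 7·10 + 3
10 = 3·3 + 1
3 = 3·1 + 0
Back-substitute:
1 = 10 − 3·3
1 = −3·73 + 22·10
1 = 22·156 − 47·73
1 = −47·229 + 69·156
1 = 69·1072 − 323·229
1 = −323·4517 + 1361·1072
1 = 1361·19140 − 5767·4517
So 4517·(-5767) ≡ 1 (mod 19140), i.e. 4517⁻¹ ≡ 13373.
Then x ≡ 13373·12488 ≡ 5524 (mod 19140); the smallest non-negative solution is x = 5524.

5524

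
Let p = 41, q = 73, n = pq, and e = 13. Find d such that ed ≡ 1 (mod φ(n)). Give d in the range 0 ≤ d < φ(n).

φ(n) = (p−1)(q−1) = 40·72 = 2880.
Need d with 13·d ≡ 1 (mod 2880). Apply the extended Euclidean algorithm:
2880 = 221*13 + 7
13 = 1*7 + 6
7 = 1*6 + 1
6 = 6*1 + 0
Back-substitute:
1 = 7 − 6
1 = −13 + 2·7
1 = 2·2880 − 443·13
So 13·(-443) ≡ 1 (mod 2880), hence d ≡ -443 ≡ 2437 (mod 2880).

2437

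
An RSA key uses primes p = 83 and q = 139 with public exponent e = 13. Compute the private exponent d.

φ(n) = (p−1)(q−1) = 82·138 = 11316.
Need d with 13·d ≡ 1 (mod 11316). Apply the extended Euclidean algorithm:
11316 = 870·13 + 6
13 = 2·6 + 1
6 = 6·1 + 0
Back-substitute:
1 = 13 − 2·6
1 = −2·11316 + 1741·13
So 13·1741 ≡ 1 (mod 11316), hence d = 1741.

1741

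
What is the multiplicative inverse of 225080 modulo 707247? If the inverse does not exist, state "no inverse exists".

Apply the Euclidean algorithm to 707247 and 225080:
707247 = 3×225080 + 32007
225080 = 7×32007 + 1031
32007 = 31×1031 + 46
1031 = 22×46 + 19
46 = 2×19 + 8
19 = 2×8 + 3
8 = 2×3 + 2
3 = 1×2 + 1
2 = 2×1 + 0
gcd = 1, so the inverse exists. Back-substitute:
1 = 3 − 2
1 = −8 + 3·3
1 = 3·19 − 7·8
1 = −7·46 + 17·19
1 = 17·1031 − 381·46
1 = −381·32007 + 11828·1031
1 = 11828·225080 − 83177·32007
1 = −83177·707247 + 261359·225080
So 225080·261359 ≡ 1 (mod 707247).

261359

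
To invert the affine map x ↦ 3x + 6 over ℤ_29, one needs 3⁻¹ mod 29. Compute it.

10

Apply the Euclidean algorithm to 29 and 3:
29 = 9*3 + 2
3 = 1*2 + 1
2 = 2*1 + 0
Since gcd(3, 29) = 1, back-substitute to write 1 as a combination:
1 = 3 − 2
1 = −29 + 10·3
So 3·10 ≡ 1 (mod 29).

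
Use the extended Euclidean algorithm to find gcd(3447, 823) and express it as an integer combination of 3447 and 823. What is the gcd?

Apply Euclid's algorithm to 3447 and 823:
3447 = 4·823 + 155
823 = 5·155 + 48
155 = 3·48 + 11
48 = 4·11 + 4
11 = 2·4 + 3
4 = 1·3 + 1
3 = 3·1 + 0
gcd(3447, 823) = 1.
Working backward:
1 = 4 − 3
1 = −11 + 3·4
1 = 3·48 − 13·11
1 = −13·155 + 42·48
1 = 42·823 − 223·155
1 = −223·3447 + 934·823
So 1 = (-223)·3447 + (934)·823.

1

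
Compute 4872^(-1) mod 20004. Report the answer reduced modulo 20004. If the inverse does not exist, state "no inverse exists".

Compute gcd(4872, 20004):
20004 = 4·4872 + 516
4872 = 9·516 + 228
516 = 2·228 + 60
228 = 3·60 + 48
60 = 1·48 + 12
48 = 4·12 + 0
Since gcd = 12 > 1, 4872 is not a unit mod 20004.

no inverse exists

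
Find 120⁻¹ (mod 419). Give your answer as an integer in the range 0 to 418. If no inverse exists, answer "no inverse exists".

213

Apply the Euclidean algorithm to 419 and 120:
419 = 3·120 + 59
120 = 2·59 + 2
59 = 29·2 + 1
2 = 2·1 + 0
Since gcd(120, 419) = 1, back-substitute to write 1 as a combination:
1 = 59 − 29·2
1 = −29·120 + 59·59
1 = 59·419 − 206·120
Thus 120·(-206) ≡ 1 (mod 419); reducing, -206 mod 419 = 213.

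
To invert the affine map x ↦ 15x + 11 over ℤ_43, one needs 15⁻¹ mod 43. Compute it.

Apply the Euclidean algorithm to 43 and 15:
43 = 2·15 + 13
15 = 1·13 + 2
13 = 6·2 + 1
2 = 2·1 + 0
The gcd is 1. Working backward:
1 = 13 − 6·2
1 = −6·15 + 7·13
1 = 7·43 − 20·15
Hence 15⁻¹ ≡ -20 ≡ 23 (mod 43).

23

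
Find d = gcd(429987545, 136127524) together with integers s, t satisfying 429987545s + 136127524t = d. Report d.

13

Repeated division:
429987545 = 3×136127524 + 21604973
136127524 = 6×21604973 + 6497686
21604973 = 3×6497686 + 2111915
6497686 = 3×2111915 + 161941
2111915 = 13×161941 + 6682
161941 = 24×6682 + 1573
6682 = 4×1573 + 390
1573 = 4×390 + 13
390 = 30×13 + 0
gcd(429987545, 136127524) = 13.
Working backward:
13 = 1573 − 4·390
13 = −4·6682 + 17·1573
13 = 17·161941 − 412·6682
13 = −412·2111915 + 5373·161941
13 = 5373·6497686 − 16531·2111915
13 = −16531·21604973 + 54966·6497686
13 = 54966·136127524 − 346327·21604973
13 = −346327·429987545 + 1093947·136127524
So 13 = (-346327)·429987545 + (1093947)·136127524.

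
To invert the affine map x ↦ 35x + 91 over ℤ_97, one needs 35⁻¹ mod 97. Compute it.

61

Apply the Euclidean algorithm to 97 and 35:
97 = 2·35 + 27
35 = 1·27 + 8
27 = 3·8 + 3
8 = 2·3 + 2
3 = 1·2 + 1
2 = 2·1 + 0
Since gcd(35, 97) = 1, back-substitute to write 1 as a combination:
1 = 3 − 2
1 = −8 + 3·3
1 = 3·27 − 10·8
1 = −10·35 + 13·27
1 = 13·97 − 36·35
Thus 35·(-36) ≡ 1 (mod 97); reducing, -36 mod 97 = 61.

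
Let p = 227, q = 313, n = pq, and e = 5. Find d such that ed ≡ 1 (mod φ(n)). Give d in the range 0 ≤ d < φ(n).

φ(n) = (p−1)(q−1) = 226·312 = 70512.
Need d with 5·d ≡ 1 (mod 70512). Apply the extended Euclidean algorithm:
70512 = 14102×5 + 2
5 = 2×2 + 1
2 = 2×1 + 0
Back-substitute:
1 = 5 − 2·2
1 = −2·70512 + 28205·5
So 5·28205 ≡ 1 (mod 70512), hence d = 28205.

28205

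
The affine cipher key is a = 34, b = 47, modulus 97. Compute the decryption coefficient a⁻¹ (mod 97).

Extended Euclidean algorithm:
97 = 2*34 + 29
34 = 1*29 + 5
29 = 5*5 + 4
5 = 1*4 + 1
4 = 4*1 + 0
Since gcd(34, 97) = 1, back-substitute to write 1 as a combination:
1 = 5 − 4
1 = −29 + 6·5
1 = 6·34 − 7·29
1 = −7·97 + 20·34
So 34·20 ≡ 1 (mod 97).

20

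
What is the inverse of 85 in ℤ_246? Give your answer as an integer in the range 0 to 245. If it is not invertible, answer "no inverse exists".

gcd(246, 85) by repeated division:
246 = 2*85 + 76
85 = 1*76 + 9
76 = 8*9 + 4
9 = 2*4 + 1
4 = 4*1 + 0
Since gcd(85, 246) = 1, back-substitute to write 1 as a combination:
1 = 9 − 2·4
1 = −2·76 + 17·9
1 = 17·85 − 19·76
1 = −19·246 + 55·85
So 85·55 ≡ 1 (mod 246).

55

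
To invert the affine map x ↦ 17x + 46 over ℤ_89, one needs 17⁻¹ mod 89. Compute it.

Run Euclid on (89, 17):
89 = 5*17 + 4
17 = 4*4 + 1
4 = 4*1 + 0
Since gcd(17, 89) = 1, back-substitute to write 1 as a combination:
1 = 17 − 4·4
1 = −4·89 + 21·17
So 17·21 ≡ 1 (mod 89).

21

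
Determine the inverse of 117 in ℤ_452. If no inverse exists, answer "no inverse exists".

Extended Euclidean algorithm:
452 = 3·117 + 101
117 = 1·101 + 16
101 = 6·16 + 5
16 = 3·5 + 1
5 = 5·1 + 0
Since gcd(117, 452) = 1, back-substitute to write 1 as a combination:
1 = 16 − 3·5
1 = −3·101 + 19·16
1 = 19·117 − 22·101
1 = −22·452 + 85·117
So 117·85 ≡ 1 (mod 452).

85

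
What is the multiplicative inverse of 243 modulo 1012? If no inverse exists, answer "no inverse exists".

683

Extended Euclidean algorithm:
1012 = 4*243 + 40
243 = 6*40 + 3
40 = 13*3 + 1
3 = 3*1 + 0
The gcd is 1. Working backward:
1 = 40 − 13·3
1 = −13·243 + 79·40
1 = 79·1012 − 329·243
Hence 243⁻¹ ≡ -329 ≡ 683 (mod 1012).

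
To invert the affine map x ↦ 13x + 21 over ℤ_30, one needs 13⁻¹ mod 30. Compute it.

7

gcd(30, 13) by repeated division:
30 = 2×13 + 4
13 = 3×4 + 1
4 = 4×1 + 0
The gcd is 1. Working backward:
1 = 13 − 3·4
1 = −3·30 + 7·13
So 13·7 ≡ 1 (mod 30).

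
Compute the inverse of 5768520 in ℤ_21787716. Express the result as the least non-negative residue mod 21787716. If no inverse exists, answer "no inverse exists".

no inverse exists

Euclidean algorithm on 21787716, 5768520:
21787716 = 3*5768520 + 4482156
5768520 = 1*4482156 + 1286364
4482156 = 3*1286364 + 623064
1286364 = 2*623064 + 40236
623064 = 15*40236 + 19524
40236 = 2*19524 + 1188
19524 = 16*1188 + 516
1188 = 2*516 + 156
516 = 3*156 + 48
156 = 3*48 + 12
48 = 4*12 + 0
Since gcd = 12 > 1, 5768520 is not a unit mod 21787716.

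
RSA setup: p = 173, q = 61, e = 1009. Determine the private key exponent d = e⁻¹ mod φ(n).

8929

φ(n) = (p−1)(q−1) = 172·60 = 10320.
Need d with 1009·d ≡ 1 (mod 10320). Apply the extended Euclidean algorithm:
10320 = 10·1009 + 230
1009 = 4·230 + 89
230 = 2·89 + 52
89 = 1·52 + 37
52 = 1·37 + 15
37 = 2·15 + 7
15 = 2·7 + 1
7 = 7·1 + 0
Back-substitute:
1 = 15 − 2·7
1 = −2·37 + 5·15
1 = 5·52 − 7·37
1 = −7·89 + 12·52
1 = 12·230 − 31·89
1 = −31·1009 + 136·230
1 = 136·10320 − 1391·1009
So 1009·(-1391) ≡ 1 (mod 10320), hence d ≡ -1391 ≡ 8929 (mod 10320).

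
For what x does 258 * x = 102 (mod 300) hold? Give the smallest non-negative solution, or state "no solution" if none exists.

First find gcd(258, 300):
300 = 1×258 + 42
258 = 6×42 + 6
42 = 7×6 + 0
gcd = 6 and 6 | 102, so solutions exist. Divide through by 6: 43x ≡ 17 (mod 50).
Now find 43⁻¹ mod 50:
50 = 1×43 + 7
43 = 6×7 + 1
7 = 7×1 + 0
Back-substitute:
1 = 43 − 6·7
1 = −6·50 + 7·43
So 43⁻¹ ≡ 7 (mod 50).
Then x ≡ 7·17 ≡ 19 (mod 50); the smallest non-negative solution is x = 19.

19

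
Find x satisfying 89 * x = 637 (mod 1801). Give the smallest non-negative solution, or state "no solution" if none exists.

First find gcd(89, 1801):
1801 = 20×89 + 21
89 = 4×21 + 5
21 = 4×5 + 1
5 = 5×1 + 0
gcd = 1, so a unique solution mod 1801 exists.
Back-substitute for the Bézout coefficients:
1 = 21 − 4·5
1 = −4·89 + 17·21
1 = 17·1801 − 344·89
So 89·(-344) ≡ 1 (mod 1801), giving 89⁻¹ ≡ 1457.
x ≡ 89⁻¹·637 ≡ 1457·637 ≡ 594 (mod 1801).

594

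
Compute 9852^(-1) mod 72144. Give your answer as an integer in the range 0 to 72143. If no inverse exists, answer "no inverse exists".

no inverse exists

Euclidean algorithm on 72144, 9852:
72144 = 7×9852 + 3180
9852 = 3×3180 + 312
3180 = 10×312 + 60
312 = 5×60 + 12
60 = 5×12 + 0
Since gcd = 12 > 1, 9852 is not a unit mod 72144.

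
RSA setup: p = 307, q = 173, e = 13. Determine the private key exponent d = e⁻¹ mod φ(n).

32389

φ(n) = (p−1)(q−1) = 306·172 = 52632.
Need d with 13·d ≡ 1 (mod 52632). Apply the extended Euclidean algorithm:
52632 = 4048·13 + 8
13 = 1·8 + 5
8 = 1·5 + 3
5 = 1·3 + 2
3 = 1·2 + 1
2 = 2·1 + 0
Back-substitute:
1 = 3 − 2
1 = −5 + 2·3
1 = 2·8 − 3·5
1 = −3·13 + 5·8
1 = 5·52632 − 20243·13
So 13·(-20243) ≡ 1 (mod 52632), hence d ≡ -20243 ≡ 32389 (mod 52632).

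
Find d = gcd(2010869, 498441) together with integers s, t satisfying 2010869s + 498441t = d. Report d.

1

Euclidean algorithm:
2010869 = 4×498441 + 17105
498441 = 29×17105 + 2396
17105 = 7×2396 + 333
2396 = 7×333 + 65
333 = 5×65 + 8
65 = 8×8 + 1
8 = 8×1 + 0
gcd(2010869, 498441) = 1.
Back-substituting:
1 = 65 − 8·8
1 = −8·333 + 41·65
1 = 41·2396 − 295·333
1 = −295·17105 + 2106·2396
1 = 2106·498441 − 61369·17105
1 = −61369·2010869 + 247582·498441
So 1 = (-61369)·2010869 + (247582)·498441.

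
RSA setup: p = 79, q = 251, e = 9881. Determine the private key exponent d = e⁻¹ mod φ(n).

521

φ(n) = (p−1)(q−1) = 78·250 = 19500.
Need d with 9881·d ≡ 1 (mod 19500). Apply the extended Euclidean algorithm:
19500 = 1·9881 + 9619
9881 = 1·9619 + 262
9619 = 36·262 + 187
262 = 1·187 + 75
187 = 2·75 + 37
75 = 2·37 + 1
37 = 37·1 + 0
Back-substitute:
1 = 75 − 2·37
1 = −2·187 + 5·75
1 = 5·262 − 7·187
1 = −7·9619 + 257·262
1 = 257·9881 − 264·9619
1 = −264·19500 + 521·9881
So 9881·521 ≡ 1 (mod 19500), hence d = 521.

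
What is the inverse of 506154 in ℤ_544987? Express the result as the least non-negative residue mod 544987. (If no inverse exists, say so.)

gcd(544987, 506154) by repeated division:
544987 = 1·506154 + 38833
506154 = 13·38833 + 1325
38833 = 29·1325 + 408
1325 = 3·408 + 101
408 = 4·101 + 4
101 = 25·4 + 1
4 = 4·1 + 0
The gcd is 1. Working backward:
1 = 101 − 25·4
1 = −25·408 + 101·101
1 = 101·1325 − 328·408
1 = −328·38833 + 9613·1325
1 = 9613·506154 − 125297·38833
1 = −125297·544987 + 134910·506154
So 506154·134910 ≡ 1 (mod 544987).

134910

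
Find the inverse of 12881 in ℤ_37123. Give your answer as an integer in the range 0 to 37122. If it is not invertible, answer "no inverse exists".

Apply the Euclidean algorithm to 37123 and 12881:
37123 = 2×12881 + 11361
12881 = 1×11361 + 1520
11361 = 7×1520 + 721
1520 = 2×721 + 78
721 = 9×78 + 19
78 = 4×19 + 2
19 = 9×2 + 1
2 = 2×1 + 0
The gcd is 1. Working backward:
1 = 19 − 9·2
1 = −9·78 + 37·19
1 = 37·721 − 342·78
1 = −342·1520 + 721·721
1 = 721·11361 − 5389·1520
1 = −5389·12881 + 6110·11361
1 = 6110·37123 − 17609·12881
Hence 12881⁻¹ ≡ -17609 ≡ 19514 (mod 37123).

19514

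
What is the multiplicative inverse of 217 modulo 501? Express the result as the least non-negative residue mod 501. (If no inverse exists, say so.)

Apply the Euclidean algorithm to 501 and 217:
501 = 2*217 + 67
217 = 3*67 + 16
67 = 4*16 + 3
16 = 5*3 + 1
3 = 3*1 + 0
The gcd is 1. Working backward:
1 = 16 − 5·3
1 = −5·67 + 21·16
1 = 21·217 − 68·67
1 = −68·501 + 157·217
So 217·157 ≡ 1 (mod 501).

157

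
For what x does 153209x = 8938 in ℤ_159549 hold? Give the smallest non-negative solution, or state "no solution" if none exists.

First find gcd(153209, 159549):
159549 = 1·153209 + 6340
153209 = 24·6340 + 1049
6340 = 6·1049 + 46
1049 = 22·46 + 37
46 = 1·37 + 9
37 = 4·9 + 1
9 = 9·1 + 0
gcd = 1, so a unique solution mod 159549 exists.
Back-substitute for the Bézout coefficients:
1 = 37 − 4·9
1 = −4·46 + 5·37
1 = 5·1049 − 114·46
1 = −114·6340 + 689·1049
1 = 689·153209 − 16650·6340
1 = −16650·159549 + 17339·153209
So 153209·(17339) ≡ 1 (mod 159549), giving 153209⁻¹ ≡ 17339.
x ≡ 153209⁻¹·8938 ≡ 17339·8938 ≡ 53903 (mod 159549).

53903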